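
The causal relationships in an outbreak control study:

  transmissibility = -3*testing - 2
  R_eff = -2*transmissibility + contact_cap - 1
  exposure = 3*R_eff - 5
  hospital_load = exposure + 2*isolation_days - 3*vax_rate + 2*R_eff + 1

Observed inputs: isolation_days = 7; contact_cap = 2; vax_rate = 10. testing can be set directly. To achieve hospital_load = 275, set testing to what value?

Substituting into the R_eff equation gives R_eff = 6*testing + 5.
exposure becomes 18*testing + 10.
So hospital_load = 30*testing + 5.
Solve 30*testing + 5 = 275: testing = (275 - 5) / 30 = 9.

testing = 9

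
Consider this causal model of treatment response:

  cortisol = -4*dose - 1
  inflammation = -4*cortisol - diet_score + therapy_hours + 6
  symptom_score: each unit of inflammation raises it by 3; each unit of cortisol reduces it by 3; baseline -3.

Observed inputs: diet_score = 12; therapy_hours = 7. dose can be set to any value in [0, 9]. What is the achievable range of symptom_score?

Substituting into the inflammation equation gives inflammation = 16*dose + 5.
Substituting into the symptom_score equation gives symptom_score = 60*dose + 15.
Linear in dose, so extremes are at the endpoints: dose = 0 gives symptom_score = 15; dose = 9 gives symptom_score = 555.

15 to 555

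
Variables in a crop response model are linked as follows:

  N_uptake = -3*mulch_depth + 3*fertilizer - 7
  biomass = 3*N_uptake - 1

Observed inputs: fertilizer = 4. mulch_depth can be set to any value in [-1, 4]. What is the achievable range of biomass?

Substituting into the N_uptake equation gives N_uptake = -3*mulch_depth + 5.
Substituting into the biomass equation gives biomass = -9*mulch_depth + 14.
Linear in mulch_depth, so extremes are at the endpoints: mulch_depth = -1 gives biomass = 23; mulch_depth = 4 gives biomass = -22.

-22 to 23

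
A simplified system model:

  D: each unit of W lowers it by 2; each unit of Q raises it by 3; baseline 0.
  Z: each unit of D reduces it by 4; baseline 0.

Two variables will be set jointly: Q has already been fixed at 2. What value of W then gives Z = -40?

W = -2

With Q held at 2:
Substituting into the D equation gives D = -2*W + 6.
This gives Z = 8*W - 24.
Solve 8*W - 24 = -40: W = (-40 + 24) / 8 = -2.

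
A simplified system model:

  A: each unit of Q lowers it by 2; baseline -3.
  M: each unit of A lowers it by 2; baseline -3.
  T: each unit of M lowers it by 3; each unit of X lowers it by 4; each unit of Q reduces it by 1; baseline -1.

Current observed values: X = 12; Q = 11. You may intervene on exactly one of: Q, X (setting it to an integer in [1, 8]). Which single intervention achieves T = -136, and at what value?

set Q = 6

Intervening on Q: with other inputs at their observed values, T = -13*Q - 58. Solving for -136 gives Q = 6, within [1, 8].
Intervening on X: T = -4*X - 153. Reaching -136 requires X = -17/4, not an integer.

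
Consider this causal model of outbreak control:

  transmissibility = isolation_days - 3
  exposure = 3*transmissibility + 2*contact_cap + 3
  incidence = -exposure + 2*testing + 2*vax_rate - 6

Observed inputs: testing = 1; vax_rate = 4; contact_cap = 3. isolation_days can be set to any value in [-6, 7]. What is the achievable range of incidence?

Substituting into the exposure equation gives exposure = 3*isolation_days.
incidence becomes -3*isolation_days + 4.
Linear in isolation_days, so extremes are at the endpoints: isolation_days = -6 gives incidence = 22; isolation_days = 7 gives incidence = -17.

-17 to 22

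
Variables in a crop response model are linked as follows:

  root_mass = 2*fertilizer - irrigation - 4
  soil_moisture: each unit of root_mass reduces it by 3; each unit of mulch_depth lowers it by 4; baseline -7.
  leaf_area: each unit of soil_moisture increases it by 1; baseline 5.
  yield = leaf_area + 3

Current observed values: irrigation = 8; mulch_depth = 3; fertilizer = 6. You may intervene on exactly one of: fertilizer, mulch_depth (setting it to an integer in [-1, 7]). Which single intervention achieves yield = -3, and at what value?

Intervening on fertilizer: yield = -6*fertilizer + 25. Reaching -3 requires fertilizer = 14/3, not an integer.
Intervening on mulch_depth: with other inputs at their observed values, yield = -4*mulch_depth + 1. Solving for -3 gives mulch_depth = 1, within [-1, 7].

set mulch_depth = 1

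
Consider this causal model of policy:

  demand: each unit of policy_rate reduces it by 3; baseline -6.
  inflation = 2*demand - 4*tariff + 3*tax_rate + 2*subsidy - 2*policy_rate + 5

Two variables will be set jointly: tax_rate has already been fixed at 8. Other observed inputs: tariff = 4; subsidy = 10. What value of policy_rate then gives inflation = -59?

policy_rate = 10

With tax_rate held at 8:
Substituting into the inflation equation gives inflation = -8*policy_rate + 21.
Solve -8*policy_rate + 21 = -59: policy_rate = (-59 - 21) / -8 = 10.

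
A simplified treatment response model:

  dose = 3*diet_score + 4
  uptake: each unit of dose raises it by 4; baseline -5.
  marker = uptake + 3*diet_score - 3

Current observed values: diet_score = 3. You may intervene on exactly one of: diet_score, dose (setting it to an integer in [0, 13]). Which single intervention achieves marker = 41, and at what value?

Intervening on diet_score: marker = 15*diet_score + 8. Reaching 41 requires diet_score = 11/5, not an integer.
Intervening on dose: with other inputs at their observed values, marker = 4*dose + 1. Solving for 41 gives dose = 10, within [0, 13].

set dose = 10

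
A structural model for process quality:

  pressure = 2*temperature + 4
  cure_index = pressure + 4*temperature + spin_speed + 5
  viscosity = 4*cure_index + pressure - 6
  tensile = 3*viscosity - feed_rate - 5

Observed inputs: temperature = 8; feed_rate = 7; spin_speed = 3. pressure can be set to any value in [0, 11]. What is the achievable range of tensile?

Intervening on pressure fixes its value directly, overriding its dependence on temperature.
Substituting into the cure_index equation gives cure_index = pressure + 40.
So viscosity = 5*pressure + 154.
This gives tensile = 15*pressure + 450.
Linear in pressure, so extremes are at the endpoints: pressure = 0 gives tensile = 450; pressure = 11 gives tensile = 615.

450 to 615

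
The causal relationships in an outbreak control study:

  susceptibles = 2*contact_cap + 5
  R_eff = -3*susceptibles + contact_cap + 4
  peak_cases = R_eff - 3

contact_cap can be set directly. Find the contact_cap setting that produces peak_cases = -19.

contact_cap = 1

Substituting into the R_eff equation gives R_eff = -5*contact_cap - 11.
So peak_cases = -5*contact_cap - 14.
Solve -5*contact_cap - 14 = -19: contact_cap = (-19 + 14) / -5 = 1.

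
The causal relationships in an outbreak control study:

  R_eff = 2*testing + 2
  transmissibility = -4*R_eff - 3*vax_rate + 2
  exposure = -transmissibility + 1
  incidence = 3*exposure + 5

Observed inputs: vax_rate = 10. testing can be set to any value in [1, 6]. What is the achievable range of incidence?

140 to 260

Substituting into the transmissibility equation gives transmissibility = -8*testing - 36.
Substituting into the exposure equation gives exposure = 8*testing + 37.
incidence becomes 24*testing + 116.
Linear in testing, so extremes are at the endpoints: testing = 1 gives incidence = 140; testing = 6 gives incidence = 260.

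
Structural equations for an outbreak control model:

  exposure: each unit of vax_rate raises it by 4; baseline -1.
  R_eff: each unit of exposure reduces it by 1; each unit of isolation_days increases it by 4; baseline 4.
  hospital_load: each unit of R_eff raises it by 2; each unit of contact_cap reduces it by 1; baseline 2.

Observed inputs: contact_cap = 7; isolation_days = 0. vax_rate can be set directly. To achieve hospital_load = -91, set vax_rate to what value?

Substituting into the R_eff equation gives R_eff = -4*vax_rate + 5.
This gives hospital_load = -8*vax_rate + 5.
Solve -8*vax_rate + 5 = -91: vax_rate = (-91 - 5) / -8 = 12.

vax_rate = 12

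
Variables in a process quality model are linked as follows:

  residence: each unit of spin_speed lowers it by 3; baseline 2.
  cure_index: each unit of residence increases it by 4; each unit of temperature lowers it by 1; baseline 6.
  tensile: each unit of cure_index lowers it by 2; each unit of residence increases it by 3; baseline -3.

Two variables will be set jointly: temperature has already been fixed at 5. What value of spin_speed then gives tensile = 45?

spin_speed = 4

With temperature held at 5:
Substituting into the cure_index equation gives cure_index = -12*spin_speed + 9.
tensile becomes 15*spin_speed - 15.
Solve 15*spin_speed - 15 = 45: spin_speed = (45 + 15) / 15 = 4.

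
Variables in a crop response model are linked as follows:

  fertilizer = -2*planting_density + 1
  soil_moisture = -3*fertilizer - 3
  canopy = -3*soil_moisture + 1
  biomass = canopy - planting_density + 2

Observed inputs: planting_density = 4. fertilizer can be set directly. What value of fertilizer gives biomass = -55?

Intervening on fertilizer fixes its value directly, overriding its dependence on planting_density.
Substituting into the canopy equation gives canopy = 9*fertilizer + 10.
So biomass = 9*fertilizer + 8.
Solve 9*fertilizer + 8 = -55: fertilizer = (-55 - 8) / 9 = -7.

fertilizer = -7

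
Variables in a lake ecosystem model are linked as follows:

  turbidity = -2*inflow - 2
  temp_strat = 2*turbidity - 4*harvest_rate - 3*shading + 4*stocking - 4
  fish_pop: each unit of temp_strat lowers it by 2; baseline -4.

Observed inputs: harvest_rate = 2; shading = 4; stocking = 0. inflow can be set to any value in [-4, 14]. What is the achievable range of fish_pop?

Substituting into the temp_strat equation gives temp_strat = -4*inflow - 28.
fish_pop becomes 8*inflow + 52.
Linear in inflow, so extremes are at the endpoints: inflow = -4 gives fish_pop = 20; inflow = 14 gives fish_pop = 164.

20 to 164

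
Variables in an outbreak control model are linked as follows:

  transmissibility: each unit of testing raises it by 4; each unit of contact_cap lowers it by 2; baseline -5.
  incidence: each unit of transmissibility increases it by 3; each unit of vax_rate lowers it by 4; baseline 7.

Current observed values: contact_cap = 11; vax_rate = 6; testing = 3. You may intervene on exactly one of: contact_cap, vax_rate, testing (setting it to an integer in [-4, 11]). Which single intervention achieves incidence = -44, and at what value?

Intervening on contact_cap: with other inputs at their observed values, incidence = -6*contact_cap + 4. Solving for -44 gives contact_cap = 8, within [-4, 11].
Intervening on vax_rate: incidence = -4*vax_rate - 38. Reaching -44 requires vax_rate = 3/2, not an integer.
Intervening on testing: incidence = 12*testing - 98. Reaching -44 requires testing = 9/2, not an integer.

set contact_cap = 8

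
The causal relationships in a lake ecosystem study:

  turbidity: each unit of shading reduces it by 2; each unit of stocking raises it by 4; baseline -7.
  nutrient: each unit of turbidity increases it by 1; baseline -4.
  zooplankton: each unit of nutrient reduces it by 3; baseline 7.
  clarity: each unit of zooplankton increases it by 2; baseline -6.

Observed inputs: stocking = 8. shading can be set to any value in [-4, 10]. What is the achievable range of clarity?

-166 to 2

Substituting into the turbidity equation gives turbidity = -2*shading + 25.
This gives nutrient = -2*shading + 21.
Substituting into the zooplankton equation gives zooplankton = 6*shading - 56.
Substituting into the clarity equation gives clarity = 12*shading - 118.
Linear in shading, so extremes are at the endpoints: shading = -4 gives clarity = -166; shading = 10 gives clarity = 2.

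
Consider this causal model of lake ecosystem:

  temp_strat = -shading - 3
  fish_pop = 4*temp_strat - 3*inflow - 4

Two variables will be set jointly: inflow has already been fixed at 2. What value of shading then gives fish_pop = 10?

With inflow held at 2:
Substituting into the fish_pop equation gives fish_pop = -4*shading - 22.
Solve -4*shading - 22 = 10: shading = (10 + 22) / -4 = -8.

shading = -8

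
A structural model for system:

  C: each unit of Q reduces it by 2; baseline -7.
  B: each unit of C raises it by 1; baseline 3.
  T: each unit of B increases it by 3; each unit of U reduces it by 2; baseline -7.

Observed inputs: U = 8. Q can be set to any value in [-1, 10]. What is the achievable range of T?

Substituting into the B equation gives B = -2*Q - 4.
T becomes -6*Q - 35.
Linear in Q, so extremes are at the endpoints: Q = -1 gives T = -29; Q = 10 gives T = -95.

-95 to -29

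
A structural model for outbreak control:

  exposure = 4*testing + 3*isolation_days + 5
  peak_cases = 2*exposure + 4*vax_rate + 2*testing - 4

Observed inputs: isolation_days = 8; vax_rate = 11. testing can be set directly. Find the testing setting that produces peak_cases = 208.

testing = 11

Substituting into the exposure equation gives exposure = 4*testing + 29.
Substituting into the peak_cases equation gives peak_cases = 10*testing + 98.
Solve 10*testing + 98 = 208: testing = (208 - 98) / 10 = 11.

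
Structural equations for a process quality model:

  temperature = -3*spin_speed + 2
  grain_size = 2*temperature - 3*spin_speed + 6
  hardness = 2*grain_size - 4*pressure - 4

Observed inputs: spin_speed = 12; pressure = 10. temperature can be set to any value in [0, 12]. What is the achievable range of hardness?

-104 to -56

Intervening on temperature fixes its value directly, overriding its dependence on spin_speed.
Substituting into the grain_size equation gives grain_size = 2*temperature - 30.
So hardness = 4*temperature - 104.
Linear in temperature, so extremes are at the endpoints: temperature = 0 gives hardness = -104; temperature = 12 gives hardness = -56.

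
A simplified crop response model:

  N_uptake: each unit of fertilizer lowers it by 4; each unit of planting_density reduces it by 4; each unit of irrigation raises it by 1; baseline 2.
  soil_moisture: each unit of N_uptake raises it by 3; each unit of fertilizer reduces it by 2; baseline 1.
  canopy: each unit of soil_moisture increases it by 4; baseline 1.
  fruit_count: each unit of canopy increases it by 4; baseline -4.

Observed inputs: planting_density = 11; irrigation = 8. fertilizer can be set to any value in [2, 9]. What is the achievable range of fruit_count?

-3632 to -2064

Substituting into the N_uptake equation gives N_uptake = -4*fertilizer - 34.
Substituting into the soil_moisture equation gives soil_moisture = -14*fertilizer - 101.
canopy becomes -56*fertilizer - 403.
This gives fruit_count = -224*fertilizer - 1616.
Linear in fertilizer, so extremes are at the endpoints: fertilizer = 2 gives fruit_count = -2064; fertilizer = 9 gives fruit_count = -3632.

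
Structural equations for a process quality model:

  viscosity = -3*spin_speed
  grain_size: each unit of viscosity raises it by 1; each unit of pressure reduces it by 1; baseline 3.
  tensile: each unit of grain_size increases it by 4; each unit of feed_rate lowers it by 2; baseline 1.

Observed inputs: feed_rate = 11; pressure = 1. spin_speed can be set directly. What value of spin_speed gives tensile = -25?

Substituting into the grain_size equation gives grain_size = -3*spin_speed + 2.
So tensile = -12*spin_speed - 13.
Solve -12*spin_speed - 13 = -25: spin_speed = (-25 + 13) / -12 = 1.

spin_speed = 1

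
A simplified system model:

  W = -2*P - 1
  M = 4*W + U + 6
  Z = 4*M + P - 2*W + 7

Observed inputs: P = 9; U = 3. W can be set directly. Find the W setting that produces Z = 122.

W = 5

Intervening on W fixes its value directly, overriding its dependence on P.
Substituting into the M equation gives M = 4*W + 9.
So Z = 14*W + 52.
Solve 14*W + 52 = 122: W = (122 - 52) / 14 = 5.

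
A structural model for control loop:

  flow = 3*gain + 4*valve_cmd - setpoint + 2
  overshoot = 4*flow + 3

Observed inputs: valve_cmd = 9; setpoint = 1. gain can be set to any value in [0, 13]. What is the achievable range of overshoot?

151 to 307

Substituting into the flow equation gives flow = 3*gain + 37.
Substituting into the overshoot equation gives overshoot = 12*gain + 151.
Linear in gain, so extremes are at the endpoints: gain = 0 gives overshoot = 151; gain = 13 gives overshoot = 307.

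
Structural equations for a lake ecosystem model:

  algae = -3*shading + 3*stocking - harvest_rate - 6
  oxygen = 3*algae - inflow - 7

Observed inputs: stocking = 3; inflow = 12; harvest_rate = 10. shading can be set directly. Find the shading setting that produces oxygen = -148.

shading = 12

Substituting into the algae equation gives algae = -3*shading - 7.
Substituting into the oxygen equation gives oxygen = -9*shading - 40.
Solve -9*shading - 40 = -148: shading = (-148 + 40) / -9 = 12.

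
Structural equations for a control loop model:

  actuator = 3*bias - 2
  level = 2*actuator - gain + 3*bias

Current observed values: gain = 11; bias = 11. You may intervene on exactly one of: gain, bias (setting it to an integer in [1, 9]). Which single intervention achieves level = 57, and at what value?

Intervening on gain: level = -gain + 95. Reaching 57 requires gain = 38, outside [1, 9].
Intervening on bias: with other inputs at their observed values, level = 9*bias - 15. Solving for 57 gives bias = 8, within [1, 9].

set bias = 8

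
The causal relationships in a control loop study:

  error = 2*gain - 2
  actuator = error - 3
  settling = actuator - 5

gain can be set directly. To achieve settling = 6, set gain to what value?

gain = 8

Substituting into the actuator equation gives actuator = 2*gain - 5.
Substituting into the settling equation gives settling = 2*gain - 10.
Solve 2*gain - 10 = 6: gain = (6 + 10) / 2 = 8.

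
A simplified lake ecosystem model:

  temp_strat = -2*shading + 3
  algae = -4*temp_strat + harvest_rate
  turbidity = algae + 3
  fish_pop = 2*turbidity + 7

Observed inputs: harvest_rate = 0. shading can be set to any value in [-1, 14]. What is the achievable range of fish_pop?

Substituting into the algae equation gives algae = 8*shading - 12.
Substituting into the turbidity equation gives turbidity = 8*shading - 9.
Substituting into the fish_pop equation gives fish_pop = 16*shading - 11.
Linear in shading, so extremes are at the endpoints: shading = -1 gives fish_pop = -27; shading = 14 gives fish_pop = 213.

-27 to 213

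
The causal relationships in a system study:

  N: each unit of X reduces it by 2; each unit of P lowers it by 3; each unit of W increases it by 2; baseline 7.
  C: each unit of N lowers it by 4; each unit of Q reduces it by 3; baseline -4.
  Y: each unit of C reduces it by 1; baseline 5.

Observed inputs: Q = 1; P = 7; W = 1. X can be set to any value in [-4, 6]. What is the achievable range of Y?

-84 to -4

Substituting into the N equation gives N = -2*X - 12.
Substituting into the C equation gives C = 8*X + 41.
Substituting into the Y equation gives Y = -8*X - 36.
Linear in X, so extremes are at the endpoints: X = -4 gives Y = -4; X = 6 gives Y = -84.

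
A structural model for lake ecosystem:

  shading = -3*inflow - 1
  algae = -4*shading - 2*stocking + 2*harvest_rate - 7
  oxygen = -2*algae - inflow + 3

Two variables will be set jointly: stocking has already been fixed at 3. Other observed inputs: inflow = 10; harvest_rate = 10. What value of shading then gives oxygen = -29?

With stocking held at 3:
Intervening on shading fixes its value directly, overriding its dependence on inflow.
Substituting into the algae equation gives algae = -4*shading + 7.
This gives oxygen = 8*shading - 21.
Solve 8*shading - 21 = -29: shading = (-29 + 21) / 8 = -1.

shading = -1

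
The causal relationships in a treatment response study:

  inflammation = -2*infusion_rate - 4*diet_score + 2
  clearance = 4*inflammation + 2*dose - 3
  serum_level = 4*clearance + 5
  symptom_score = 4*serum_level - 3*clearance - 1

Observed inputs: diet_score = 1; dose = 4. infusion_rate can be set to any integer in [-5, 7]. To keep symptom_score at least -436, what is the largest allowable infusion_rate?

infusion_rate = 4

Substituting into the inflammation equation gives inflammation = -2*infusion_rate - 2.
Substituting into the clearance equation gives clearance = -8*infusion_rate - 3.
This gives serum_level = -32*infusion_rate - 7.
symptom_score becomes -104*infusion_rate - 20.
Require -104*infusion_rate - 20 ≥ -436, so infusion_rate ≤ 4.
The largest integer in [-5, 7] satisfying this is 4.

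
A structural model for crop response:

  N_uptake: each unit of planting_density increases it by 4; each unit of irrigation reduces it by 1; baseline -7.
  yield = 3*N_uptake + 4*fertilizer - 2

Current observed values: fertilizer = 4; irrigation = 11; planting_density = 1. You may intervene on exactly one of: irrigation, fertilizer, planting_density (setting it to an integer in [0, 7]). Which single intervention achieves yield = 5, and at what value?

Intervening on irrigation: with other inputs at their observed values, yield = -3*irrigation + 5. Solving for 5 gives irrigation = 0, within [0, 7].
Intervening on fertilizer: yield = 4*fertilizer - 44. Reaching 5 requires fertilizer = 49/4, not an integer.
Intervening on planting_density: yield = 12*planting_density - 40. Reaching 5 requires planting_density = 15/4, not an integer.

set irrigation = 0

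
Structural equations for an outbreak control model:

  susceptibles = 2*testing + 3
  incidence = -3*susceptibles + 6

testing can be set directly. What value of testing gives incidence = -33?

testing = 5

Substituting into the incidence equation gives incidence = -6*testing - 3.
Solve -6*testing - 3 = -33: testing = (-33 + 3) / -6 = 5.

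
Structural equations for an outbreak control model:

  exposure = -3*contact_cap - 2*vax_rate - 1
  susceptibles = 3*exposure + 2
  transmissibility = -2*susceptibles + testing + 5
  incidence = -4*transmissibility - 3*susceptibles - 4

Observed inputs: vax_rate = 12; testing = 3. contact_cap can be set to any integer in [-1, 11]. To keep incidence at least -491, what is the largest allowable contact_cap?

Substituting into the exposure equation gives exposure = -3*contact_cap - 25.
This gives susceptibles = -9*contact_cap - 73.
Substituting into the transmissibility equation gives transmissibility = 18*contact_cap + 154.
Substituting into the incidence equation gives incidence = -45*contact_cap - 401.
Require -45*contact_cap - 401 ≥ -491, so contact_cap ≤ 2.
The largest integer in [-1, 11] satisfying this is 2.

contact_cap = 2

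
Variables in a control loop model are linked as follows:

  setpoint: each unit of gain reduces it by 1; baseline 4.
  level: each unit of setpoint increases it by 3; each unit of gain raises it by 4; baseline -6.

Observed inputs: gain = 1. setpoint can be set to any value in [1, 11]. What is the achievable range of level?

1 to 31

Intervening on setpoint fixes its value directly, overriding its dependence on gain.
Substituting into the level equation gives level = 3*setpoint - 2.
Linear in setpoint, so extremes are at the endpoints: setpoint = 1 gives level = 1; setpoint = 11 gives level = 31.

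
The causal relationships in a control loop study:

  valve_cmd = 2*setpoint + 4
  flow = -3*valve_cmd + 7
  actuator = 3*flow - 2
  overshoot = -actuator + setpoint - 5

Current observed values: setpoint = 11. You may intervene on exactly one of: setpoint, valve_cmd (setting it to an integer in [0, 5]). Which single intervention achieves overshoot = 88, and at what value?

Intervening on setpoint: with other inputs at their observed values, overshoot = 19*setpoint + 12. Solving for 88 gives setpoint = 4, within [0, 5].
Intervening on valve_cmd: overshoot = 9*valve_cmd - 13. Reaching 88 requires valve_cmd = 101/9, not an integer.

set setpoint = 4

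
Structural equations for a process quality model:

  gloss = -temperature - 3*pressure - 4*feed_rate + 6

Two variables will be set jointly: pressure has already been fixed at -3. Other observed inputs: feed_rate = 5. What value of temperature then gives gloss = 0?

With pressure held at -3:
Substituting into the gloss equation gives gloss = -temperature - 5.
Solve -temperature - 5 = 0: temperature = (0 + 5) / -1 = -5.

temperature = -5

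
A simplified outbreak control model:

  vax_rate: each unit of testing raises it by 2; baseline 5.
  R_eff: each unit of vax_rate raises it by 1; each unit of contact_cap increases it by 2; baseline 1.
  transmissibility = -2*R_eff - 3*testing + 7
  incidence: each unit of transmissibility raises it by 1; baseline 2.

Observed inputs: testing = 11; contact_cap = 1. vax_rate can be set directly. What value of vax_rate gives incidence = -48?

vax_rate = 9

Intervening on vax_rate fixes its value directly, overriding its dependence on testing.
Substituting into the R_eff equation gives R_eff = vax_rate + 3.
So transmissibility = -2*vax_rate - 32.
This gives incidence = -2*vax_rate - 30.
Solve -2*vax_rate - 30 = -48: vax_rate = (-48 + 30) / -2 = 9.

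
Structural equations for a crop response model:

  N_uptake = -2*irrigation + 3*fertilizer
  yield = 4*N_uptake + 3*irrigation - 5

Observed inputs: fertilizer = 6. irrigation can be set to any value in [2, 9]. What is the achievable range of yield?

22 to 57

Substituting into the N_uptake equation gives N_uptake = -2*irrigation + 18.
yield becomes -5*irrigation + 67.
Linear in irrigation, so extremes are at the endpoints: irrigation = 2 gives yield = 57; irrigation = 9 gives yield = 22.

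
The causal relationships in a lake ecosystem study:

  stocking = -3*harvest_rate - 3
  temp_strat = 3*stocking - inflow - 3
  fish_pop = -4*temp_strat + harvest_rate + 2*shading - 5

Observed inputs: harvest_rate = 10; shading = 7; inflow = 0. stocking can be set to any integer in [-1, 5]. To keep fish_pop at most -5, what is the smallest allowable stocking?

stocking = 3

Intervening on stocking fixes its value directly, overriding its dependence on harvest_rate.
Substituting into the temp_strat equation gives temp_strat = 3*stocking - 3.
So fish_pop = -12*stocking + 31.
Require -12*stocking + 31 ≤ -5, so stocking ≥ 3.
The smallest integer in [-1, 5] satisfying this is 3.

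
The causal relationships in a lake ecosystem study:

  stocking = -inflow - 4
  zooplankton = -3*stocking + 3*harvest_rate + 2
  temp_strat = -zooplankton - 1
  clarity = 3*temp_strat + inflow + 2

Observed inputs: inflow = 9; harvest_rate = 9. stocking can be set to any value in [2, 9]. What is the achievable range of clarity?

Intervening on stocking fixes its value directly, overriding its dependence on inflow.
Substituting into the zooplankton equation gives zooplankton = -3*stocking + 29.
Substituting into the temp_strat equation gives temp_strat = 3*stocking - 30.
clarity becomes 9*stocking - 79.
Linear in stocking, so extremes are at the endpoints: stocking = 2 gives clarity = -61; stocking = 9 gives clarity = 2.

-61 to 2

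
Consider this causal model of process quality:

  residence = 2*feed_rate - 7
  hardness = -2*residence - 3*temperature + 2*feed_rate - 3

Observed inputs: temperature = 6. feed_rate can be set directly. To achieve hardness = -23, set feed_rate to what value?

Substituting into the hardness equation gives hardness = -2*feed_rate - 7.
Solve -2*feed_rate - 7 = -23: feed_rate = (-23 + 7) / -2 = 8.

feed_rate = 8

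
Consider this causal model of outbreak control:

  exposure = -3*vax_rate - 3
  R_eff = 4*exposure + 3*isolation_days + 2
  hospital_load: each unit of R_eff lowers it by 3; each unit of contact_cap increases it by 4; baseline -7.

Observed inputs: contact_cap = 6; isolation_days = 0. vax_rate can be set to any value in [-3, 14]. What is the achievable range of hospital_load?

-61 to 551

Substituting into the R_eff equation gives R_eff = -12*vax_rate - 10.
Substituting into the hospital_load equation gives hospital_load = 36*vax_rate + 47.
Linear in vax_rate, so extremes are at the endpoints: vax_rate = -3 gives hospital_load = -61; vax_rate = 14 gives hospital_load = 551.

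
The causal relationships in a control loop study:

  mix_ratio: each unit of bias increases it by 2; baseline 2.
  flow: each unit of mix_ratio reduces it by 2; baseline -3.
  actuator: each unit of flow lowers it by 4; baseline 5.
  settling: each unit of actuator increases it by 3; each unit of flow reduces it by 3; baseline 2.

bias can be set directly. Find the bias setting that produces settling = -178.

bias = -5

Substituting into the flow equation gives flow = -4*bias - 7.
Substituting into the actuator equation gives actuator = 16*bias + 33.
Substituting into the settling equation gives settling = 60*bias + 122.
Solve 60*bias + 122 = -178: bias = (-178 - 122) / 60 = -5.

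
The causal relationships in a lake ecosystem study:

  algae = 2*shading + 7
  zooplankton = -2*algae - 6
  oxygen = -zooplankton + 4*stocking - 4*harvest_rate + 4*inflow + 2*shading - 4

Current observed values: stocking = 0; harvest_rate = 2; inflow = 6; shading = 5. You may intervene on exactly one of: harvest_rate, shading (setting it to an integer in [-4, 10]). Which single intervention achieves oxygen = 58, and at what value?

set harvest_rate = 3

Intervening on harvest_rate: with other inputs at their observed values, oxygen = -4*harvest_rate + 70. Solving for 58 gives harvest_rate = 3, within [-4, 10].
Intervening on shading: oxygen = 6*shading + 32. Reaching 58 requires shading = 13/3, not an integer.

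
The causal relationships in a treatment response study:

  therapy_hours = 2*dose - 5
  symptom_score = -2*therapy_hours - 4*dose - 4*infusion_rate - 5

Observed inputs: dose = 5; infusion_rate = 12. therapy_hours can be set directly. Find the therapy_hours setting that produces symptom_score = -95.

therapy_hours = 11

Intervening on therapy_hours fixes its value directly, overriding its dependence on dose.
Substituting into the symptom_score equation gives symptom_score = -2*therapy_hours - 73.
Solve -2*therapy_hours - 73 = -95: therapy_hours = (-95 + 73) / -2 = 11.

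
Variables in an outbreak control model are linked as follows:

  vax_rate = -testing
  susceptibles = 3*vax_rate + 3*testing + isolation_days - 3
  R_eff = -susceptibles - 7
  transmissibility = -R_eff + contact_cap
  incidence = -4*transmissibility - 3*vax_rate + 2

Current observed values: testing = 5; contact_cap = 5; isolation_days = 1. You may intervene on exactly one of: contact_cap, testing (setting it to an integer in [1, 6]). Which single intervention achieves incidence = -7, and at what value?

Intervening on contact_cap: with other inputs at their observed values, incidence = -4*contact_cap - 3. Solving for -7 gives contact_cap = 1, within [1, 6].
Intervening on testing: incidence = 3*testing - 38. Reaching -7 requires testing = 31/3, not an integer.

set contact_cap = 1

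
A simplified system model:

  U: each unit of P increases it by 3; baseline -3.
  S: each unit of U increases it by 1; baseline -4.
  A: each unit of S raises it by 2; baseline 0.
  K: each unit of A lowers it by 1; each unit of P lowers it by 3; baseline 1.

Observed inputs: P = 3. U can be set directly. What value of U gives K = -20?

U = 10

Intervening on U fixes its value directly, overriding its dependence on P.
Substituting into the A equation gives A = 2*U - 8.
Substituting into the K equation gives K = -2*U.
Solve -2*U = -20: U = -20 / -2 = 10.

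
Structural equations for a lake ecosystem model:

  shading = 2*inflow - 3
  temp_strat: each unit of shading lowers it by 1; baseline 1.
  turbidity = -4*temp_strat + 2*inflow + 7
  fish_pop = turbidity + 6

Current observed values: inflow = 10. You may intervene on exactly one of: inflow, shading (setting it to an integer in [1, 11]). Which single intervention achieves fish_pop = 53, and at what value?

set shading = 6

Intervening on inflow: fish_pop = 10*inflow - 3. Reaching 53 requires inflow = 28/5, not an integer.
Intervening on shading: with other inputs at their observed values, fish_pop = 4*shading + 29. Solving for 53 gives shading = 6, within [1, 11].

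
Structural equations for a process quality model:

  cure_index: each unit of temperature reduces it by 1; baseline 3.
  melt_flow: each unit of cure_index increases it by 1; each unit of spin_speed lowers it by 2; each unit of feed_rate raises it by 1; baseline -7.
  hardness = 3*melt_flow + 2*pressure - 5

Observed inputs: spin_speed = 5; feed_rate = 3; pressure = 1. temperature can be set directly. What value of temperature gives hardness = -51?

temperature = 5

Substituting into the melt_flow equation gives melt_flow = -temperature - 11.
This gives hardness = -3*temperature - 36.
Solve -3*temperature - 36 = -51: temperature = (-51 + 36) / -3 = 5.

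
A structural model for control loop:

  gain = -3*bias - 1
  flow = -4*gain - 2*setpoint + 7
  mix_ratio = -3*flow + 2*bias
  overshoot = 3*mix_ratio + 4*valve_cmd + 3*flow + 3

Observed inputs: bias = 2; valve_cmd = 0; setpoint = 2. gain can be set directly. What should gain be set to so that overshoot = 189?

gain = 8

Intervening on gain fixes its value directly, overriding its dependence on bias.
Substituting into the flow equation gives flow = -4*gain + 3.
This gives mix_ratio = 12*gain - 5.
Substituting into the overshoot equation gives overshoot = 24*gain - 3.
Solve 24*gain - 3 = 189: gain = (189 + 3) / 24 = 8.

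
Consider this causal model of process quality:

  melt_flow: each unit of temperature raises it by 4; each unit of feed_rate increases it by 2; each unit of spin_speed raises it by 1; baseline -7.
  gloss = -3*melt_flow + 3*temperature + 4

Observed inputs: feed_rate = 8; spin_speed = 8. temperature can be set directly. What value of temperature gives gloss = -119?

Substituting into the melt_flow equation gives melt_flow = 4*temperature + 17.
gloss becomes -9*temperature - 47.
Solve -9*temperature - 47 = -119: temperature = (-119 + 47) / -9 = 8.

temperature = 8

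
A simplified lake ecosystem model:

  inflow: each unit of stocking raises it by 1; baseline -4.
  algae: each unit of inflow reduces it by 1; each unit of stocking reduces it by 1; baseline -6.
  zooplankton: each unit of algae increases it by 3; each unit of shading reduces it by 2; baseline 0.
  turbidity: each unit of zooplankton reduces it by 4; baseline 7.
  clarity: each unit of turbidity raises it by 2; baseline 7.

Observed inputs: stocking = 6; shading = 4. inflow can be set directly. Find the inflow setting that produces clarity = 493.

Intervening on inflow fixes its value directly, overriding its dependence on stocking.
Substituting into the algae equation gives algae = -inflow - 12.
zooplankton becomes -3*inflow - 44.
turbidity becomes 12*inflow + 183.
So clarity = 24*inflow + 373.
Solve 24*inflow + 373 = 493: inflow = (493 - 373) / 24 = 5.

inflow = 5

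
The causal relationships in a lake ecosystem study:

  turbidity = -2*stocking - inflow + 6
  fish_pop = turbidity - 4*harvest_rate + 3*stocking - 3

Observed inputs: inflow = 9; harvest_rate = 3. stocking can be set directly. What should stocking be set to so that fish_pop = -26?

stocking = -8

Substituting into the turbidity equation gives turbidity = -2*stocking - 3.
Substituting into the fish_pop equation gives fish_pop = stocking - 18.
Solve stocking - 18 = -26: stocking = (-26 + 18) / 1 = -8.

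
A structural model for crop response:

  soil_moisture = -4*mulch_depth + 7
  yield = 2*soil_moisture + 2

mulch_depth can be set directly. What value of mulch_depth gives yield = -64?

mulch_depth = 10

Substituting into the yield equation gives yield = -8*mulch_depth + 16.
Solve -8*mulch_depth + 16 = -64: mulch_depth = (-64 - 16) / -8 = 10.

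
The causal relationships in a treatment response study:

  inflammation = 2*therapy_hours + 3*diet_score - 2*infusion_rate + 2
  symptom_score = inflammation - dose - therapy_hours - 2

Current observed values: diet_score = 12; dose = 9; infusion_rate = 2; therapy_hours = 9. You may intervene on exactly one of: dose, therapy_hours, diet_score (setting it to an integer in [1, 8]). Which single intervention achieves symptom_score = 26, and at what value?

set therapy_hours = 3

Intervening on dose: symptom_score = -dose + 41. Reaching 26 requires dose = 15, outside [1, 8].
Intervening on therapy_hours: with other inputs at their observed values, symptom_score = therapy_hours + 23. Solving for 26 gives therapy_hours = 3, within [1, 8].
Intervening on diet_score: symptom_score = 3*diet_score - 4. Reaching 26 requires diet_score = 10, outside [1, 8].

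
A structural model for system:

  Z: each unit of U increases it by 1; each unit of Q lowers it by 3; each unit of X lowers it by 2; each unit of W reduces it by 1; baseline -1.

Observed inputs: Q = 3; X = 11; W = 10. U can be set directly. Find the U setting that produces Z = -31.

Substituting into the Z equation gives Z = U - 42.
Solve U - 42 = -31: U = (-31 + 42) / 1 = 11.

U = 11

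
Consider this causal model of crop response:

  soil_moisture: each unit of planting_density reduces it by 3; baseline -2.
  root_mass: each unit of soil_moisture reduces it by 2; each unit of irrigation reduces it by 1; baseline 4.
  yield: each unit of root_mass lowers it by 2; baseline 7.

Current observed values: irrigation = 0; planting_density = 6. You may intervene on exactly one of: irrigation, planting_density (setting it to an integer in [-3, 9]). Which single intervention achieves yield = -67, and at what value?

Intervening on irrigation: with other inputs at their observed values, yield = 2*irrigation - 81. Solving for -67 gives irrigation = 7, within [-3, 9].
Intervening on planting_density: yield = -12*planting_density - 9. Reaching -67 requires planting_density = 29/6, not an integer.

set irrigation = 7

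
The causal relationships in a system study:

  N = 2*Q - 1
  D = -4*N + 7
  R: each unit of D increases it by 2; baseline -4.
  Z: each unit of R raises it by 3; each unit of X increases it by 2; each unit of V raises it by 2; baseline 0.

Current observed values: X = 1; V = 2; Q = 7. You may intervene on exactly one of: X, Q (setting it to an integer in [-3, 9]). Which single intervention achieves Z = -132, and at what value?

Intervening on X: Z = 2*X - 278. Reaching -132 requires X = 73, outside [-3, 9].
Intervening on Q: with other inputs at their observed values, Z = -48*Q + 60. Solving for -132 gives Q = 4, within [-3, 9].

set Q = 4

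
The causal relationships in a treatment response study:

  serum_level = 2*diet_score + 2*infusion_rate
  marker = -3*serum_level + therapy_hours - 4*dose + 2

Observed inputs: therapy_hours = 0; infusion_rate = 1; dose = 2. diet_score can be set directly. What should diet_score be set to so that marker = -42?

diet_score = 5

Substituting into the serum_level equation gives serum_level = 2*diet_score + 2.
Substituting into the marker equation gives marker = -6*diet_score - 12.
Solve -6*diet_score - 12 = -42: diet_score = (-42 + 12) / -6 = 5.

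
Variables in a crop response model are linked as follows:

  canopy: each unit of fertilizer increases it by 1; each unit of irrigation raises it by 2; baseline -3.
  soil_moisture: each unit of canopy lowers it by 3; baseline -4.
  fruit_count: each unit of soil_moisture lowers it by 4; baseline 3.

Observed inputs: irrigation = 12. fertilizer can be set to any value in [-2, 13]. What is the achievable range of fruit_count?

247 to 427

Substituting into the canopy equation gives canopy = fertilizer + 21.
Substituting into the soil_moisture equation gives soil_moisture = -3*fertilizer - 67.
fruit_count becomes 12*fertilizer + 271.
Linear in fertilizer, so extremes are at the endpoints: fertilizer = -2 gives fruit_count = 247; fertilizer = 13 gives fruit_count = 427.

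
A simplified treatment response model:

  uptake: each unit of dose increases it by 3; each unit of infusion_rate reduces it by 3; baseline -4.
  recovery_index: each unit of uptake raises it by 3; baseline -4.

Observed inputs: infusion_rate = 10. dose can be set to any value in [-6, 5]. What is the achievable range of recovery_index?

-160 to -61

Substituting into the uptake equation gives uptake = 3*dose - 34.
Substituting into the recovery_index equation gives recovery_index = 9*dose - 106.
Linear in dose, so extremes are at the endpoints: dose = -6 gives recovery_index = -160; dose = 5 gives recovery_index = -61.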